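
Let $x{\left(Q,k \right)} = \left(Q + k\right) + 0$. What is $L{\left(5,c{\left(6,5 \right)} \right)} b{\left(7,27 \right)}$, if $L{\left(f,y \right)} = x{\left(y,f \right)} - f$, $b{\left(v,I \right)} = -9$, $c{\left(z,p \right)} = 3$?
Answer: $-27$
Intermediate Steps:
$x{\left(Q,k \right)} = Q + k$
$L{\left(f,y \right)} = y$ ($L{\left(f,y \right)} = \left(y + f\right) - f = \left(f + y\right) - f = y$)
$L{\left(5,c{\left(6,5 \right)} \right)} b{\left(7,27 \right)} = 3 \left(-9\right) = -27$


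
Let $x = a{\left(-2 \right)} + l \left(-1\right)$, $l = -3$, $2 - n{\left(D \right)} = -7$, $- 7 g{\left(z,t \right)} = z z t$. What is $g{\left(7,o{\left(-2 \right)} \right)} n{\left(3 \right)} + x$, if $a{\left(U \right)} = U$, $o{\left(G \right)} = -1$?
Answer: $64$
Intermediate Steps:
$g{\left(z,t \right)} = - \frac{t z^{2}}{7}$ ($g{\left(z,t \right)} = - \frac{z z t}{7} = - \frac{z^{2} t}{7} = - \frac{t z^{2}}{7}$)
$n{\left(D \right)} = 9$ ($n{\left(D \right)} = 2 - -7 = 2 + 7 = 9$)
$x = 1$ ($x = -2 - -3 = -2 + 3 = 1$)
$g{\left(7,o{\left(-2 \right)} \right)} n{\left(3 \right)} + x = \left(- \frac{1}{7}\right) \left(-1\right) 7^{2} \cdot 9 + 1 = \left(- \frac{1}{7}\right) \left(-1\right) 49 \cdot 9 + 1 = 7 \cdot 9 + 1 = 63 + 1 = 64$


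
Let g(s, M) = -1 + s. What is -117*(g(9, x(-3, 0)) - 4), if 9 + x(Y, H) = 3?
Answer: -468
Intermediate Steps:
x(Y, H) = -6 (x(Y, H) = -9 + 3 = -6)
-117*(g(9, x(-3, 0)) - 4) = -117*((-1 + 9) - 4) = -117*(8 - 4) = -117*4 = -468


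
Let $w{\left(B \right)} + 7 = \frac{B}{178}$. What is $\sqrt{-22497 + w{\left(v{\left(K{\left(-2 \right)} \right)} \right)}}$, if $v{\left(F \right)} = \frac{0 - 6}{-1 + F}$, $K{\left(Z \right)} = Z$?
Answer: $\frac{i \sqrt{178254095}}{89} \approx 150.01 i$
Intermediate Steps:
$v{\left(F \right)} = - \frac{6}{-1 + F}$
$w{\left(B \right)} = -7 + \frac{B}{178}$
$\sqrt{-22497 + w{\left(v{\left(K{\left(-2 \right)} \right)} \right)}} = \sqrt{-22497 - \left(7 - \frac{\left(-6\right) \frac{1}{-1 - 2}}{178}\right)} = \sqrt{-22497 - \left(7 - \frac{\left(-6\right) \frac{1}{-3}}{178}\right)} = \sqrt{-22497 - \left(7 - \frac{\left(-6\right) \left(- \frac{1}{3}\right)}{178}\right)} = \sqrt{-22497 + \left(-7 + \frac{1}{178} \cdot 2\right)} = \sqrt{-22497 + \left(-7 + \frac{1}{89}\right)} = \sqrt{-22497 - \frac{622}{89}} = \sqrt{- \frac{2002855}{89}} = \frac{i \sqrt{178254095}}{89}$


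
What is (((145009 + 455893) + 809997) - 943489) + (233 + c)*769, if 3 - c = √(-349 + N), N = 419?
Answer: 648894 - 769*√70 ≈ 6.4246e+5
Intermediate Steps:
c = 3 - √70 (c = 3 - √(-349 + 419) = 3 - √70 ≈ -5.3666)
(((145009 + 455893) + 809997) - 943489) + (233 + c)*769 = (((145009 + 455893) + 809997) - 943489) + (233 + (3 - √70))*769 = ((600902 + 809997) - 943489) + (236 - √70)*769 = (1410899 - 943489) + (181484 - 769*√70) = 467410 + (181484 - 769*√70) = 648894 - 769*√70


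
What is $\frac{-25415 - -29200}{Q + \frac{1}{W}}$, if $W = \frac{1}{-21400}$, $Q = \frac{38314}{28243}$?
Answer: $- \frac{106899755}{604361886} \approx -0.17688$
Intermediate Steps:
$Q = \frac{38314}{28243}$ ($Q = 38314 \cdot \frac{1}{28243} = \frac{38314}{28243} \approx 1.3566$)
$W = - \frac{1}{21400} \approx -4.6729 \cdot 10^{-5}$
$\frac{-25415 - -29200}{Q + \frac{1}{W}} = \frac{-25415 - -29200}{\frac{38314}{28243} + \frac{1}{- \frac{1}{21400}}} = \frac{-25415 + 29200}{\frac{38314}{28243} - 21400} = \frac{3785}{- \frac{604361886}{28243}} = 3785 \left(- \frac{28243}{604361886}\right) = - \frac{106899755}{604361886}$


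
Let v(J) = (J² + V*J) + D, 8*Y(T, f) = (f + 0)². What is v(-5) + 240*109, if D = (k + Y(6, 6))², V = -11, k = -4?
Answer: 104961/4 ≈ 26240.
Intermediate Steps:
Y(T, f) = f²/8 (Y(T, f) = (f + 0)²/8 = f²/8)
D = ¼ (D = (-4 + (⅛)*6²)² = (-4 + (⅛)*36)² = (-4 + 9/2)² = (½)² = ¼ ≈ 0.25000)
v(J) = ¼ + J² - 11*J (v(J) = (J² - 11*J) + ¼ = ¼ + J² - 11*J)
v(-5) + 240*109 = (¼ + (-5)² - 11*(-5)) + 240*109 = (¼ + 25 + 55) + 26160 = 321/4 + 26160 = 104961/4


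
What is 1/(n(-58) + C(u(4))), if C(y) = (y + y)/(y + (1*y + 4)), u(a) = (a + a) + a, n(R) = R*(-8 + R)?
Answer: 7/26802 ≈ 0.00026117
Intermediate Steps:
u(a) = 3*a (u(a) = 2*a + a = 3*a)
C(y) = 2*y/(4 + 2*y) (C(y) = (2*y)/(y + (y + 4)) = (2*y)/(y + (4 + y)) = (2*y)/(4 + 2*y) = 2*y/(4 + 2*y))
1/(n(-58) + C(u(4))) = 1/(-58*(-8 - 58) + (3*4)/(2 + 3*4)) = 1/(-58*(-66) + 12/(2 + 12)) = 1/(3828 + 12/14) = 1/(3828 + 12*(1/14)) = 1/(3828 + 6/7) = 1/(26802/7) = 7/26802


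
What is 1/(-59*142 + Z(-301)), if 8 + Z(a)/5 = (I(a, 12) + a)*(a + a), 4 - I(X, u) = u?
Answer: 1/921672 ≈ 1.0850e-6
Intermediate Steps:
I(X, u) = 4 - u
Z(a) = -40 + 10*a*(-8 + a) (Z(a) = -40 + 5*(((4 - 1*12) + a)*(a + a)) = -40 + 5*(((4 - 12) + a)*(2*a)) = -40 + 5*((-8 + a)*(2*a)) = -40 + 5*(2*a*(-8 + a)) = -40 + 10*a*(-8 + a))
1/(-59*142 + Z(-301)) = 1/(-59*142 + (-40 - 80*(-301) + 10*(-301)**2)) = 1/(-8378 + (-40 + 24080 + 10*90601)) = 1/(-8378 + (-40 + 24080 + 906010)) = 1/(-8378 + 930050) = 1/921672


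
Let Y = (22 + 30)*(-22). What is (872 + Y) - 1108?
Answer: -1380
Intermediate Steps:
Y = -1144 (Y = 52*(-22) = -1144)
(872 + Y) - 1108 = (872 - 1144) - 1108 = -272 - 1108 = -1380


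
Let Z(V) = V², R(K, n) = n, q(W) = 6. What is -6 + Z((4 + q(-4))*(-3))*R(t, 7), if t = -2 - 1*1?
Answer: 6294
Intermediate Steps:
t = -3 (t = -2 - 1 = -3)
-6 + Z((4 + q(-4))*(-3))*R(t, 7) = -6 + ((4 + 6)*(-3))²*7 = -6 + (10*(-3))²*7 = -6 + (-30)²*7 = -6 + 900*7 = -6 + 6300 = 6294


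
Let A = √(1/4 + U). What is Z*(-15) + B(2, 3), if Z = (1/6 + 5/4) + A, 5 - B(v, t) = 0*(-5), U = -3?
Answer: -65/4 - 15*I*√11/2 ≈ -16.25 - 24.875*I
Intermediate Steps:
B(v, t) = 5 (B(v, t) = 5 - 0*(-5) = 5 - 1*0 = 5 + 0 = 5)
A = I*√11/2 (A = √(1/4 - 3) = √(¼ - 3) = √(-11/4) = I*√11/2 ≈ 1.6583*I)
Z = 17/12 + I*√11/2 (Z = (1/6 + 5/4) + I*√11/2 = (1*(⅙) + 5*(¼)) + I*√11/2 = (⅙ + 5/4) + I*√11/2 = 17/12 + I*√11/2 ≈ 1.4167 + 1.6583*I)
Z*(-15) + B(2, 3) = (17/12 + I*√11/2)*(-15) + 5 = (-85/4 - 15*I*√11/2) + 5 = -65/4 - 15*I*√11/2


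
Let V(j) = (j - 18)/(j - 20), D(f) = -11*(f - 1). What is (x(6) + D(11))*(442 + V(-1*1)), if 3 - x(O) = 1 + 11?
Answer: -158117/3 ≈ -52706.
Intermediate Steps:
D(f) = 11 - 11*f (D(f) = -11*(-1 + f) = 11 - 11*f)
V(j) = (-18 + j)/(-20 + j)
x(O) = -9 (x(O) = 3 - (1 + 11) = 3 - 1*12 = 3 - 12 = -9)
(x(6) + D(11))*(442 + V(-1*1)) = (-9 + (11 - 11*11))*(442 + (-18 - 1*1)/(-20 - 1*1)) = (-9 + (11 - 121))*(442 + (-18 - 1)/(-20 - 1)) = (-9 - 110)*(442 - 19/(-21)) = -119*(442 - 1/21*(-19)) = -119*(442 + 19/21) = -119*9301/21 = -158117/3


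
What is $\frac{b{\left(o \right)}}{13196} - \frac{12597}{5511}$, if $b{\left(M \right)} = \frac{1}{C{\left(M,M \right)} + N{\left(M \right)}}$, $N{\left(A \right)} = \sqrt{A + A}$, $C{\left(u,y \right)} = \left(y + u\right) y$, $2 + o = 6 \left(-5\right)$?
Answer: $- \frac{907851343341}{397171456231} - \frac{i}{6918610016} \approx -2.2858 - 1.4454 \cdot 10^{-10} i$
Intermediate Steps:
$o = -32$ ($o = -2 + 6 \left(-5\right) = -2 - 30 = -32$)
$C{\left(u,y \right)} = y \left(u + y\right)$ ($C{\left(u,y \right)} = \left(u + y\right) y = y \left(u + y\right)$)
$N{\left(A \right)} = \sqrt{2} \sqrt{A}$ ($N{\left(A \right)} = \sqrt{2 A} = \sqrt{2} \sqrt{A}$)
$b{\left(M \right)} = \frac{1}{2 M^{2} + \sqrt{2} \sqrt{M}}$ ($b{\left(M \right)} = \frac{1}{M \left(M + M\right) + \sqrt{2} \sqrt{M}} = \frac{1}{M 2 M + \sqrt{2} \sqrt{M}} = \frac{1}{2 M^{2} + \sqrt{2} \sqrt{M}}$)
$\frac{b{\left(o \right)}}{13196} - \frac{12597}{5511} = \frac{1}{\left(2 \left(-32\right)^{2} + \sqrt{2} \sqrt{-32}\right) 13196} - \frac{12597}{5511} = \frac{1}{2 \cdot 1024 + \sqrt{2} \cdot 4 i \sqrt{2}} \cdot \frac{1}{13196} - \frac{4199}{1837} = \frac{1}{2048 + 8 i} \frac{1}{13196} - \frac{4199}{1837} = \frac{2048 - 8 i}{4194368} \cdot \frac{1}{13196} - \frac{4199}{1837} = \frac{2048 - 8 i}{55348880128} - \frac{4199}{1837} = - \frac{4199}{1837} + \frac{2048 - 8 i}{55348880128}$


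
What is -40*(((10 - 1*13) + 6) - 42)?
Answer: 1560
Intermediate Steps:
-40*(((10 - 1*13) + 6) - 42) = -40*(((10 - 13) + 6) - 42) = -40*((-3 + 6) - 42) = -40*(3 - 42) = -40*(-39) = 1560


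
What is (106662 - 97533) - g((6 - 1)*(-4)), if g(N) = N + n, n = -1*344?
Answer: 9493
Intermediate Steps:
n = -344
g(N) = -344 + N (g(N) = N - 344 = -344 + N)
(106662 - 97533) - g((6 - 1)*(-4)) = (106662 - 97533) - (-344 + (6 - 1)*(-4)) = 9129 - (-344 + 5*(-4)) = 9129 - (-344 - 20) = 9129 - 1*(-364) = 9129 + 364 = 9493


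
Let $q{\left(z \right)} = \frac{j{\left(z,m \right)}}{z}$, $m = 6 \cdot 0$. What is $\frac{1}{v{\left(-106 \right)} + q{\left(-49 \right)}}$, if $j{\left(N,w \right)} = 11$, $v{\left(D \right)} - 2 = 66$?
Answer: $\frac{49}{3321} \approx 0.014755$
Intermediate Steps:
$v{\left(D \right)} = 68$ ($v{\left(D \right)} = 2 + 66 = 68$)
$m = 0$
$q{\left(z \right)} = \frac{11}{z}$
$\frac{1}{v{\left(-106 \right)} + q{\left(-49 \right)}} = \frac{1}{68 + \frac{11}{-49}} = \frac{1}{68 + 11 \left(- \frac{1}{49}\right)} = \frac{1}{68 - \frac{11}{49}} = \frac{1}{\frac{3321}{49}} = \frac{49}{3321}$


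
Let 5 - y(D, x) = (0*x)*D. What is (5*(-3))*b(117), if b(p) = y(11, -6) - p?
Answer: 1680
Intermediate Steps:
y(D, x) = 5 (y(D, x) = 5 - 0*x*D = 5 - 0*D = 5 - 1*0 = 5 + 0 = 5)
b(p) = 5 - p
(5*(-3))*b(117) = (5*(-3))*(5 - 1*117) = -15*(5 - 117) = -15*(-112) = 1680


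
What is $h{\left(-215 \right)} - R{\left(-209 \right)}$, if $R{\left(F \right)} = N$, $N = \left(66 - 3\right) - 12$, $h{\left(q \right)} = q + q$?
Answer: $-481$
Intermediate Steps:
$h{\left(q \right)} = 2 q$
$N = 51$ ($N = 63 - 12 = 51$)
$R{\left(F \right)} = 51$
$h{\left(-215 \right)} - R{\left(-209 \right)} = 2 \left(-215\right) - 51 = -430 - 51 = -481$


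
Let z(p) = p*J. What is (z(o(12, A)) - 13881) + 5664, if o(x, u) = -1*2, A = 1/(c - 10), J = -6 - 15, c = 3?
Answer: -8175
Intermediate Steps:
J = -21
A = -⅐ (A = 1/(3 - 10) = 1/(-7) = -⅐ ≈ -0.14286)
o(x, u) = -2
z(p) = -21*p (z(p) = p*(-21) = -21*p)
(z(o(12, A)) - 13881) + 5664 = (-21*(-2) - 13881) + 5664 = (42 - 13881) + 5664 = -13839 + 5664 = -8175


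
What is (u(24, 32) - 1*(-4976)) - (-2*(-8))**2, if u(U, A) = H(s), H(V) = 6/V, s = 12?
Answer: 9441/2 ≈ 4720.5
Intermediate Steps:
u(U, A) = 1/2 (u(U, A) = 6/12 = 6*(1/12) = 1/2)
(u(24, 32) - 1*(-4976)) - (-2*(-8))**2 = (1/2 - 1*(-4976)) - (-2*(-8))**2 = (1/2 + 4976) - 1*16**2 = 9953/2 - 1*256 = 9953/2 - 256 = 9441/2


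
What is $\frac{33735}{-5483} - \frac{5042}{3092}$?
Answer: $- \frac{65976953}{8476718} \approx -7.7833$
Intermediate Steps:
$\frac{33735}{-5483} - \frac{5042}{3092} = 33735 \left(- \frac{1}{5483}\right) - \frac{2521}{1546} = - \frac{33735}{5483} - \frac{2521}{1546} = - \frac{65976953}{8476718}$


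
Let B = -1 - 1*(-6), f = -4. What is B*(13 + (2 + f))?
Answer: 55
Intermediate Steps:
B = 5 (B = -1 + 6 = 5)
B*(13 + (2 + f)) = 5*(13 + (2 - 4)) = 5*(13 - 2) = 5*11 = 55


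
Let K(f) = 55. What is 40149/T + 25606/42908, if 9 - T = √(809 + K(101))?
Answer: -286747595/622166 - 17844*√6/29 ≈ -1968.1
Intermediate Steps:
T = 9 - 12*√6 (T = 9 - √(809 + 55) = 9 - √864 = 9 - 12*√6 ≈ -20.394)
40149/T + 25606/42908 = 40149/(9 - 12*√6) + 25606/42908 = 40149/(9 - 12*√6) + 25606*(1/42908) = 40149/(9 - 12*√6) + 12803/21454 = 12803/21454 + 40149/(9 - 12*√6)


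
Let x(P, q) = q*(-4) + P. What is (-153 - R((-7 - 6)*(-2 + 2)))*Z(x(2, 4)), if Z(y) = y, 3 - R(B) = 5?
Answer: 2114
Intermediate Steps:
x(P, q) = P - 4*q (x(P, q) = -4*q + P = P - 4*q)
R(B) = -2 (R(B) = 3 - 1*5 = 3 - 5 = -2)
(-153 - R((-7 - 6)*(-2 + 2)))*Z(x(2, 4)) = (-153 - 1*(-2))*(2 - 4*4) = (-153 + 2)*(2 - 16) = -151*(-14) = 2114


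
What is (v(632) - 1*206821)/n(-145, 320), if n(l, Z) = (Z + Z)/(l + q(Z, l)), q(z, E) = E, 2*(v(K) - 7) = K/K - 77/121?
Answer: 8246701/88 ≈ 93713.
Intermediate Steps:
v(K) = 79/11 (v(K) = 7 + (K/K - 77/121)/2 = 7 + (1 - 77*1/121)/2 = 7 + (1 - 7/11)/2 = 7 + (½)*(4/11) = 7 + 2/11 = 79/11)
n(l, Z) = Z/l (n(l, Z) = (Z + Z)/(l + l) = (2*Z)/((2*l)) = (2*Z)*(1/(2*l)) = Z/l)
(v(632) - 1*206821)/n(-145, 320) = (79/11 - 1*206821)/((320/(-145))) = (79/11 - 206821)/((320*(-1/145))) = -2274952/(11*(-64/29)) = -2274952/11*(-29/64) = 8246701/88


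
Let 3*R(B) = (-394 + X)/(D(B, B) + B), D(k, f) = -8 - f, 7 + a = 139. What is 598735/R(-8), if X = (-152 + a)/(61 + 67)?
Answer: 459828480/12613 ≈ 36457.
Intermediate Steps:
a = 132 (a = -7 + 139 = 132)
X = -5/32 (X = (-152 + 132)/(61 + 67) = -20/128 = -20*1/128 = -5/32 ≈ -0.15625)
R(B) = 12613/768 (R(B) = ((-394 - 5/32)/((-8 - B) + B))/3 = (-12613/32/(-8))/3 = (-12613/32*(-1/8))/3 = (1/3)*(12613/256) = 12613/768)
598735/R(-8) = 598735/(12613/768) = 598735*(768/12613) = 459828480/12613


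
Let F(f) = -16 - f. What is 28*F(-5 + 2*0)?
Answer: -308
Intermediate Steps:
28*F(-5 + 2*0) = 28*(-16 - (-5 + 2*0)) = 28*(-16 - (-5 + 0)) = 28*(-16 - 1*(-5)) = 28*(-16 + 5) = 28*(-11) = -308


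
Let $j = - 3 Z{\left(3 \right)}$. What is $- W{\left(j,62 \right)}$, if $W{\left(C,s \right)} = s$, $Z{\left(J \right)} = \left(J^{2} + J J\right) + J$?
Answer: $-62$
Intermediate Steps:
$Z{\left(J \right)} = J + 2 J^{2}$ ($Z{\left(J \right)} = \left(J^{2} + J^{2}\right) + J = 2 J^{2} + J = J + 2 J^{2}$)
$j = -63$ ($j = - 3 \cdot 3 \left(1 + 2 \cdot 3\right) = - 3 \cdot 3 \left(1 + 6\right) = - 3 \cdot 3 \cdot 7 = \left(-3\right) 21 = -63$)
$- W{\left(j,62 \right)} = \left(-1\right) 62 = -62$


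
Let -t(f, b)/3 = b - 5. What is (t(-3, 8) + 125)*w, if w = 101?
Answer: 11716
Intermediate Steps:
t(f, b) = 15 - 3*b (t(f, b) = -3*(b - 5) = -3*(-5 + b) = 15 - 3*b)
(t(-3, 8) + 125)*w = ((15 - 3*8) + 125)*101 = ((15 - 24) + 125)*101 = (-9 + 125)*101 = 116*101 = 11716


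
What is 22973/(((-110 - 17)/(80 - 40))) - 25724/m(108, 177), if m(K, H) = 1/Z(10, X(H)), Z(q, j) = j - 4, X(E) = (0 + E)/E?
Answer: 8881924/127 ≈ 69936.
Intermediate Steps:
X(E) = 1 (X(E) = E/E = 1)
Z(q, j) = -4 + j
m(K, H) = -⅓ (m(K, H) = 1/(-4 + 1) = 1/(-3) = -⅓)
22973/(((-110 - 17)/(80 - 40))) - 25724/m(108, 177) = 22973/(((-110 - 17)/(80 - 40))) - 25724/(-⅓) = 22973/((-127/40)) - 25724*(-3) = 22973/((-127*1/40)) + 77172 = 22973/(-127/40) + 77172 = 22973*(-40/127) + 77172 = -918920/127 + 77172 = 8881924/127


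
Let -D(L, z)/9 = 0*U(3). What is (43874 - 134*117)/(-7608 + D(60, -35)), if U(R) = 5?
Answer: -7049/1902 ≈ -3.7061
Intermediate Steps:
D(L, z) = 0 (D(L, z) = -0*5 = -9*0 = 0)
(43874 - 134*117)/(-7608 + D(60, -35)) = (43874 - 134*117)/(-7608 + 0) = (43874 - 15678)/(-7608) = 28196*(-1/7608) = -7049/1902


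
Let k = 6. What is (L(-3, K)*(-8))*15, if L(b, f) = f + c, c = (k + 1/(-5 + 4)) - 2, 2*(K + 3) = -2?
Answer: 120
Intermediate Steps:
K = -4 (K = -3 + (½)*(-2) = -3 - 1 = -4)
c = 3 (c = (6 + 1/(-5 + 4)) - 2 = (6 + 1/(-1)) - 2 = (6 - 1) - 2 = 5 - 2 = 3)
L(b, f) = 3 + f (L(b, f) = f + 3 = 3 + f)
(L(-3, K)*(-8))*15 = ((3 - 4)*(-8))*15 = -1*(-8)*15 = 8*15 = 120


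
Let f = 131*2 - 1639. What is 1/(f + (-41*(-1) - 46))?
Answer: -1/1382 ≈ -0.00072359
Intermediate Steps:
f = -1377 (f = 262 - 1639 = -1377)
1/(f + (-41*(-1) - 46)) = 1/(-1377 + (-41*(-1) - 46)) = 1/(-1377 + (41 - 46)) = 1/(-1377 - 5) = 1/(-1382) = -1/1382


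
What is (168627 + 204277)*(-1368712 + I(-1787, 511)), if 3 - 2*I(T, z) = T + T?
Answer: -509731240844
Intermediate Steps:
I(T, z) = 3/2 - T (I(T, z) = 3/2 - (T + T)/2 = 3/2 - T)
(168627 + 204277)*(-1368712 + I(-1787, 511)) = (168627 + 204277)*(-1368712 + (3/2 - 1*(-1787))) = 372904*(-1368712 + (3/2 + 1787)) = 372904*(-1368712 + 3577/2) = 372904*(-2733847/2) = -509731240844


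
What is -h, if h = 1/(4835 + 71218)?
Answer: -1/76053 ≈ -1.3149e-5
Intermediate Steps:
h = 1/76053 ≈ 1.3149e-5
-h = -1*1/76053 = -1/76053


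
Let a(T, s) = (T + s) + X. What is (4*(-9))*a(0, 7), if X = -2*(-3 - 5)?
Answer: -828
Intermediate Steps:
X = 16 (X = -2*(-8) = 16)
a(T, s) = 16 + T + s (a(T, s) = (T + s) + 16 = 16 + T + s)
(4*(-9))*a(0, 7) = (4*(-9))*(16 + 0 + 7) = -36*23 = -828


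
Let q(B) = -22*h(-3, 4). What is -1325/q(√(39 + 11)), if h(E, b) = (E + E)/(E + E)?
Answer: 1325/22 ≈ 60.227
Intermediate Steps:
h(E, b) = 1 (h(E, b) = (2*E)/((2*E)) = (2*E)*(1/(2*E)) = 1)
q(B) = -22 (q(B) = -22*1 = -22)
-1325/q(√(39 + 11)) = -1325/(-22) = -1325*(-1/22) = 1325/22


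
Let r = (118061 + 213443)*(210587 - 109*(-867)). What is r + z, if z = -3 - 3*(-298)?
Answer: 101138556251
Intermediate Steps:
z = 891 (z = -3 + 894 = 891)
r = 101138555360 (r = 331504*(210587 + 94503) = 331504*305090 = 101138555360)
r + z = 101138555360 + 891 = 101138556251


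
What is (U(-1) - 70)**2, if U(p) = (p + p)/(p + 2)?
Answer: 5184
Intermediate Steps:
U(p) = 2*p/(2 + p) (U(p) = (2*p)/(2 + p) = 2*p/(2 + p))
(U(-1) - 70)**2 = (2*(-1)/(2 - 1) - 70)**2 = (2*(-1)/1 - 70)**2 = (2*(-1)*1 - 70)**2 = (-2 - 70)**2 = (-72)**2 = 5184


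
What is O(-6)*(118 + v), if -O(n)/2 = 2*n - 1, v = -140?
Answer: -572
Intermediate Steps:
O(n) = 2 - 4*n (O(n) = -2*(2*n - 1) = -2*(-1 + 2*n) = 2 - 4*n)
O(-6)*(118 + v) = (2 - 4*(-6))*(118 - 140) = (2 + 24)*(-22) = 26*(-22) = -572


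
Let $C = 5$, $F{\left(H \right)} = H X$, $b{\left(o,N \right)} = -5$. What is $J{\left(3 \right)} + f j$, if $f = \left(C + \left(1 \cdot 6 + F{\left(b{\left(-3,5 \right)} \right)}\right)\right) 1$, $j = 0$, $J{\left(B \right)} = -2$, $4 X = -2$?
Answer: $-2$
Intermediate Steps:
$X = - \frac{1}{2}$ ($X = \frac{1}{4} \left(-2\right) = - \frac{1}{2} \approx -0.5$)
$F{\left(H \right)} = - \frac{H}{2}$ ($F{\left(H \right)} = H \left(- \frac{1}{2}\right) = - \frac{H}{2}$)
$f = \frac{27}{2}$ ($f = \left(5 + \left(1 \cdot 6 - - \frac{5}{2}\right)\right) 1 = \left(5 + \left(6 + \frac{5}{2}\right)\right) 1 = \left(5 + \frac{17}{2}\right) 1 = \frac{27}{2} \cdot 1 = \frac{27}{2} \approx 13.5$)
$J{\left(3 \right)} + f j = -2 + \frac{27}{2} \cdot 0 = -2 + 0 = -2$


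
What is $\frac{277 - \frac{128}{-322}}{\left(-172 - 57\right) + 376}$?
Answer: $\frac{14887}{7889} \approx 1.8871$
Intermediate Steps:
$\frac{277 - \frac{128}{-322}}{\left(-172 - 57\right) + 376} = \frac{277 - - \frac{64}{161}}{\left(-172 - 57\right) + 376} = \frac{277 + \frac{64}{161}}{-229 + 376} = \frac{44661}{161 \cdot 147} = \frac{44661}{161} \cdot \frac{1}{147} = \frac{14887}{7889}$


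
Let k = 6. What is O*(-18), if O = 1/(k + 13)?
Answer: -18/19 ≈ -0.94737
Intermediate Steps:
O = 1/19 (O = 1/(6 + 13) = 1/19 ≈ 0.052632)
O*(-18) = (1/19)*(-18) = -18/19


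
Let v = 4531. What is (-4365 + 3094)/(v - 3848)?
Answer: -1271/683 ≈ -1.8609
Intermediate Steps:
(-4365 + 3094)/(v - 3848) = (-4365 + 3094)/(4531 - 3848) = -1271/683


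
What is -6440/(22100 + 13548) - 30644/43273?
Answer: -171384429/192824488 ≈ -0.88881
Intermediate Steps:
-6440/(22100 + 13548) - 30644/43273 = -6440/35648 - 30644*1/43273 = -6440*1/35648 - 30644/43273 = -805/4456 - 30644/43273 = -171384429/192824488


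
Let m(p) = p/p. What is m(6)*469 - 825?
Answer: -356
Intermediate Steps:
m(p) = 1
m(6)*469 - 825 = 1*469 - 825 = 469 - 825 = -356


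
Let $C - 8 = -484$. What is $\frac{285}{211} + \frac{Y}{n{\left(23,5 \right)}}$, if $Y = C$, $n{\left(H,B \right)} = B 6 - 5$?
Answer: $- \frac{93311}{5275} \approx -17.689$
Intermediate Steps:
$C = -476$ ($C = 8 - 484 = -476$)
$n{\left(H,B \right)} = -5 + 6 B$ ($n{\left(H,B \right)} = 6 B - 5 = -5 + 6 B$)
$Y = -476$
$\frac{285}{211} + \frac{Y}{n{\left(23,5 \right)}} = \frac{285}{211} - \frac{476}{-5 + 6 \cdot 5} = 285 \cdot \frac{1}{211} - \frac{476}{-5 + 30} = \frac{285}{211} - \frac{476}{25} = - \frac{93311}{5275}$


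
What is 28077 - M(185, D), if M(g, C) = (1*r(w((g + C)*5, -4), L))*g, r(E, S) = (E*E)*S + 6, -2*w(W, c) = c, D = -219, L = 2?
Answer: 25487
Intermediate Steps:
w(W, c) = -c/2
r(E, S) = 6 + S*E² (r(E, S) = E²*S + 6 = S*E² + 6 = 6 + S*E²)
M(g, C) = 14*g (M(g, C) = (1*(6 + 2*(-½*(-4))²))*g = (1*(6 + 2*2²))*g = (1*(6 + 2*4))*g = (1*(6 + 8))*g = (1*14)*g = 14*g)
28077 - M(185, D) = 28077 - 14*185 = 28077 - 1*2590 = 28077 - 2590 = 25487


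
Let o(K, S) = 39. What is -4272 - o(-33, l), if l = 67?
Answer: -4311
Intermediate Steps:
-4272 - o(-33, l) = -4272 - 1*39 = -4272 - 39 = -4311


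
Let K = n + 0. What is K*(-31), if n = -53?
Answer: 1643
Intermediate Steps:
K = -53 (K = -53 + 0 = -53)
K*(-31) = -53*(-31) = 1643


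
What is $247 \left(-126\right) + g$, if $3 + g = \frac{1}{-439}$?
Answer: $- \frac{13663876}{439} \approx -31125.0$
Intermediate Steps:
$g = - \frac{1318}{439}$ ($g = -3 + \frac{1}{-439} = -3 - \frac{1}{439} = - \frac{1318}{439} \approx -3.0023$)
$247 \left(-126\right) + g = 247 \left(-126\right) - \frac{1318}{439} = -31122 - \frac{1318}{439} = - \frac{13663876}{439}$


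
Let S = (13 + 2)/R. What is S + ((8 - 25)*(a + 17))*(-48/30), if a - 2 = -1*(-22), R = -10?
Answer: 11137/10 ≈ 1113.7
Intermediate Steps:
a = 24 (a = 2 - 1*(-22) = 2 + 22 = 24)
S = -3/2 (S = (13 + 2)/(-10) = 15*(-⅒) = -3/2 ≈ -1.5000)
S + ((8 - 25)*(a + 17))*(-48/30) = -3/2 + ((8 - 25)*(24 + 17))*(-48/30) = -3/2 + (-17*41)*(-48*1/30) = -3/2 - 697*(-8/5) = -3/2 + 5576/5 = 11137/10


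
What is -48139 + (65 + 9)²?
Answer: -42663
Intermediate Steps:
-48139 + (65 + 9)² = -48139 + 74² = -48139 + 5476 = -42663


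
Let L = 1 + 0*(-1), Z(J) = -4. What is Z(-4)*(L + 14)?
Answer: -60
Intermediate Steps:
L = 1 (L = 1 + 0 = 1)
Z(-4)*(L + 14) = -4*(1 + 14) = -4*15 = -60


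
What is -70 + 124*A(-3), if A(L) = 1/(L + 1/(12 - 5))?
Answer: -567/5 ≈ -113.40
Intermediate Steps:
A(L) = 1/(1/7 + L) (A(L) = 1/(L + 1/7) = 1/(1/7 + L))
-70 + 124*A(-3) = -70 + 124*(7/(1 + 7*(-3))) = -70 + 124*(7/(1 - 21)) = -70 + 124*(7/(-20)) = -70 + 124*(7*(-1/20)) = -70 + 124*(-7/20) = -70 - 217/5 = -567/5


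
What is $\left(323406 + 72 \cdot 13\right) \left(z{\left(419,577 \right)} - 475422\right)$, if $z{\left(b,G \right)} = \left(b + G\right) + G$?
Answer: $-153689132358$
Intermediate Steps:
$z{\left(b,G \right)} = b + 2 G$ ($z{\left(b,G \right)} = \left(G + b\right) + G = b + 2 G$)
$\left(323406 + 72 \cdot 13\right) \left(z{\left(419,577 \right)} - 475422\right) = \left(323406 + 72 \cdot 13\right) \left(\left(419 + 2 \cdot 577\right) - 475422\right) = \left(323406 + 936\right) \left(\left(419 + 1154\right) - 475422\right) = 324342 \left(1573 - 475422\right) = 324342 \left(-473849\right) = -153689132358$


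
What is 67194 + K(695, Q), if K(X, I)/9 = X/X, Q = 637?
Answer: 67203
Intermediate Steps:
K(X, I) = 9 (K(X, I) = 9*(X/X) = 9*1 = 9)
67194 + K(695, Q) = 67194 + 9 = 67203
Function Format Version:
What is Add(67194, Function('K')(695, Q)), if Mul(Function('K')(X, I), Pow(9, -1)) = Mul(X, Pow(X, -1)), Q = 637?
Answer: 67203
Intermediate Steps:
Function('K')(X, I) = 9 (Function('K')(X, I) = Mul(9, Mul(X, Pow(X, -1))) = Mul(9, 1) = 9)
Add(67194, Function('K')(695, Q)) = Add(67194, 9) = 67203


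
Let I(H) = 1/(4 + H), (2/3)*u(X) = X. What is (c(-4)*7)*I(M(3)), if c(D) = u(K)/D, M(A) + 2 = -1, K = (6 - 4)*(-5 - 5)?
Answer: 105/2 ≈ 52.500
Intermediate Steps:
K = -20 (K = 2*(-10) = -20)
u(X) = 3*X/2
M(A) = -3 (M(A) = -2 - 1 = -3)
c(D) = -30/D (c(D) = ((3/2)*(-20))/D = -30/D)
(c(-4)*7)*I(M(3)) = (-30/(-4)*7)/(4 - 3) = (-30*(-¼)*7)/1 = ((15/2)*7)*1 = (105/2)*1 = 105/2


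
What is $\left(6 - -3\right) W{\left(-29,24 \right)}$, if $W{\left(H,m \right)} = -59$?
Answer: $-531$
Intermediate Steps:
$\left(6 - -3\right) W{\left(-29,24 \right)} = \left(6 - -3\right) \left(-59\right) = \left(6 + 3\right) \left(-59\right) = 9 \left(-59\right) = -531$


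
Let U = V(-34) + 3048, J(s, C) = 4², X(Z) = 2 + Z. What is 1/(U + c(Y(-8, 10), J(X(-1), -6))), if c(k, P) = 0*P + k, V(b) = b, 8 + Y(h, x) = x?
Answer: 1/3016 ≈ 0.00033156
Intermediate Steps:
Y(h, x) = -8 + x
J(s, C) = 16
c(k, P) = k (c(k, P) = 0 + k = k)
U = 3014 (U = -34 + 3048 = 3014)
1/(U + c(Y(-8, 10), J(X(-1), -6))) = 1/(3014 + (-8 + 10)) = 1/(3014 + 2) = 1/3016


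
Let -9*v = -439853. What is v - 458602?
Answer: -3687565/9 ≈ -4.0973e+5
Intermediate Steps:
v = 439853/9 (v = -⅑*(-439853) = 439853/9 ≈ 48873.)
v - 458602 = 439853/9 - 458602 = -3687565/9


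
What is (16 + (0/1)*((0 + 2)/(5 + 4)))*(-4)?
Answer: -64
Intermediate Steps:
(16 + (0/1)*((0 + 2)/(5 + 4)))*(-4) = (16 + (1*0)*(2/9))*(-4) = (16 + 0*(2*(⅑)))*(-4) = (16 + 0*(2/9))*(-4) = (16 + 0)*(-4) = 16*(-4) = -64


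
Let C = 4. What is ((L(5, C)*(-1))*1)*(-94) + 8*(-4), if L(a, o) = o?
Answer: 344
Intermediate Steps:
((L(5, C)*(-1))*1)*(-94) + 8*(-4) = ((4*(-1))*1)*(-94) + 8*(-4) = -4*1*(-94) - 32 = -4*(-94) - 32 = 376 - 32 = 344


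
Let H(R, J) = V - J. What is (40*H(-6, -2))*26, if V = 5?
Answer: 7280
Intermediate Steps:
H(R, J) = 5 - J
(40*H(-6, -2))*26 = (40*(5 - 1*(-2)))*26 = (40*(5 + 2))*26 = (40*7)*26 = 280*26 = 7280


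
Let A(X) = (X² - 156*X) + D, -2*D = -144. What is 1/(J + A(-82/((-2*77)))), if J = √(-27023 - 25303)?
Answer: -378999467/1843504173295 - 316377369*I*√646/1843504173295 ≈ -0.00020559 - 0.0043619*I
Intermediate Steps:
D = 72 (D = -½*(-144) = 72)
A(X) = 72 + X² - 156*X (A(X) = (X² - 156*X) + 72 = 72 + X² - 156*X)
J = 9*I*√646 (J = √(-52326) = 9*I*√646 ≈ 228.75*I)
1/(J + A(-82/((-2*77)))) = 1/(9*I*√646 + (72 + (-82/((-2*77)))² - (-12792)/((-2*77)))) = 1/(9*I*√646 + (72 + (-82/(-154))² - (-12792)/(-154))) = 1/(9*I*√646 + (72 + (-82*(-1/154))² - (-12792)*(-1)/154)) = 1/(9*I*√646 + (72 + (41/77)² - 156*41/77)) = 1/(9*I*√646 + (72 + 1681/5929 - 6396/77)) = 1/(9*I*√646 - 63923/5929) = 1/(-63923/5929 + 9*I*√646)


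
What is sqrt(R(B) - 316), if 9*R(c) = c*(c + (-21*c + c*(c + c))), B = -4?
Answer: 2*I*sqrt(823)/3 ≈ 19.125*I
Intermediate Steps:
R(c) = c*(-20*c + 2*c**2)/9 (R(c) = (c*(c + (-21*c + c*(c + c))))/9 = (c*(c + (-21*c + c*(2*c))))/9 = (c*(c + (-21*c + 2*c**2)))/9 = (c*(-20*c + 2*c**2))/9 = c*(-20*c + 2*c**2)/9)
sqrt(R(B) - 316) = sqrt((2/9)*(-4)**2*(-10 - 4) - 316) = sqrt((2/9)*16*(-14) - 316) = sqrt(-448/9 - 316) = sqrt(-3292/9) = 2*I*sqrt(823)/3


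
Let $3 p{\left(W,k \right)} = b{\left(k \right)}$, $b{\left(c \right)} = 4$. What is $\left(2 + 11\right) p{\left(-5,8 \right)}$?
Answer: $\frac{52}{3} \approx 17.333$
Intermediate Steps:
$p{\left(W,k \right)} = \frac{4}{3}$ ($p{\left(W,k \right)} = \frac{1}{3} \cdot 4 = \frac{4}{3}$)
$\left(2 + 11\right) p{\left(-5,8 \right)} = \left(2 + 11\right) \frac{4}{3} = 13 \cdot \frac{4}{3} = \frac{52}{3}$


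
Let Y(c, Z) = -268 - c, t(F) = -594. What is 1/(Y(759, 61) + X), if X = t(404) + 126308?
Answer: 1/124687 ≈ 8.0201e-6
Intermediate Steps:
X = 125714 (X = -594 + 126308 = 125714)
1/(Y(759, 61) + X) = 1/((-268 - 1*759) + 125714) = 1/((-268 - 759) + 125714) = 1/(-1027 + 125714) = 1/124687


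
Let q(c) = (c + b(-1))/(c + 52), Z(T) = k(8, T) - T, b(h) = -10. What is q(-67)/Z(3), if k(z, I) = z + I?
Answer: 77/120 ≈ 0.64167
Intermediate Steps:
k(z, I) = I + z
Z(T) = 8 (Z(T) = (T + 8) - T = (8 + T) - T = 8)
q(c) = (-10 + c)/(52 + c) (q(c) = (c - 10)/(c + 52) = (-10 + c)/(52 + c))
q(-67)/Z(3) = ((-10 - 67)/(52 - 67))/8 = (-77/(-15))*(⅛) = -1/15*(-77)*(⅛) = (77/15)*(⅛) = 77/120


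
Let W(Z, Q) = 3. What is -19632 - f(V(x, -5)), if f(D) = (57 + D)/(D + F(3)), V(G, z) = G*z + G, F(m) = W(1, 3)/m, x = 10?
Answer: -765631/39 ≈ -19632.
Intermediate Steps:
F(m) = 3/m
V(G, z) = G + G*z
f(D) = (57 + D)/(1 + D) (f(D) = (57 + D)/(D + 3/3) = (57 + D)/(D + 3*(1/3)) = (57 + D)/(D + 1) = (57 + D)/(1 + D))
-19632 - f(V(x, -5)) = -19632 - (57 + 10*(1 - 5))/(1 + 10*(1 - 5)) = -19632 - (57 + 10*(-4))/(1 + 10*(-4)) = -19632 - (57 - 40)/(1 - 40) = -19632 - 17/(-39) = -19632 - (-1)*17/39 = -19632 - 1*(-17/39) = -19632 + 17/39 = -765631/39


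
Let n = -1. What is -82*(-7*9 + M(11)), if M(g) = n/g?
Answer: 56908/11 ≈ 5173.5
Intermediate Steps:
M(g) = -1/g
-82*(-7*9 + M(11)) = -82*(-7*9 - 1/11) = -82*(-63 - 1*1/11) = -82*(-63 - 1/11) = -82*(-694/11) = 56908/11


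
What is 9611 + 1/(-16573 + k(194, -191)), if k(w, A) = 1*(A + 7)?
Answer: 161051526/16757 ≈ 9611.0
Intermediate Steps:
k(w, A) = 7 + A (k(w, A) = 1*(7 + A) = 7 + A)
9611 + 1/(-16573 + k(194, -191)) = 9611 + 1/(-16573 + (7 - 191)) = 9611 + 1/(-16573 - 184) = 9611 + 1/(-16757) = 9611 - 1/16757 = 161051526/16757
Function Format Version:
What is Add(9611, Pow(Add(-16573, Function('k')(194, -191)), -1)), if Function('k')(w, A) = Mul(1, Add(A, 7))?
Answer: Rational(161051526, 16757) ≈ 9611.0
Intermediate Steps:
Function('k')(w, A) = Add(7, A) (Function('k')(w, A) = Mul(1, Add(7, A)) = Add(7, A))
Add(9611, Pow(Add(-16573, Function('k')(194, -191)), -1)) = Add(9611, Pow(Add(-16573, Add(7, -191)), -1)) = Add(9611, Pow(Add(-16573, -184), -1)) = Add(9611, Pow(-16757, -1)) = Add(9611, Rational(-1, 16757)) = Rational(161051526, 16757)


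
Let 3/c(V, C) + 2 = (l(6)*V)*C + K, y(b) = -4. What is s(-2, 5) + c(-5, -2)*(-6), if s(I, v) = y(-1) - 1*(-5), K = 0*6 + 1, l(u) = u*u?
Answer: 341/359 ≈ 0.94986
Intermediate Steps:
l(u) = u²
K = 1 (K = 0 + 1 = 1)
s(I, v) = 1 (s(I, v) = -4 - 1*(-5) = -4 + 5 = 1)
c(V, C) = 3/(-1 + 36*C*V) (c(V, C) = 3/(-2 + ((6²*V)*C + 1)) = 3/(-2 + ((36*V)*C + 1)) = 3/(-2 + (36*C*V + 1)) = 3/(-2 + (1 + 36*C*V)) = 3/(-1 + 36*C*V))
s(-2, 5) + c(-5, -2)*(-6) = 1 + (3/(-1 + 36*(-2)*(-5)))*(-6) = 1 + (3/(-1 + 360))*(-6) = 1 + (3/359)*(-6) = 1 - 18/359 = 341/359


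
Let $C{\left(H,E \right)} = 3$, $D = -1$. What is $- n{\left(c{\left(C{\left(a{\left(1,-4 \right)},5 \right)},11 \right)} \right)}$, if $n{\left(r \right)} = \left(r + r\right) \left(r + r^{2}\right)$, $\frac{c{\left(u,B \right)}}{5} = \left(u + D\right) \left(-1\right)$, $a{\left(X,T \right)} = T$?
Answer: $1800$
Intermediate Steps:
$c{\left(u,B \right)} = 5 - 5 u$ ($c{\left(u,B \right)} = 5 \left(u - 1\right) \left(-1\right) = 5 \left(-1 + u\right) \left(-1\right) = 5 \left(1 - u\right) = 5 - 5 u$)
$n{\left(r \right)} = 2 r \left(r + r^{2}\right)$
$- n{\left(c{\left(C{\left(a{\left(1,-4 \right)},5 \right)},11 \right)} \right)} = - 2 \left(5 - 15\right)^{2} \left(1 + \left(5 - 15\right)\right) = - 2 \left(-10\right)^{2} \left(1 - 10\right) = - 2 \cdot 100 \left(-9\right) = \left(-1\right) \left(-1800\right) = 1800$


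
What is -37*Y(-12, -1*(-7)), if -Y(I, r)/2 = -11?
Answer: -814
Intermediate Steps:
Y(I, r) = 22 (Y(I, r) = -2*(-11) = 22)
-37*Y(-12, -1*(-7)) = -37*22 = -814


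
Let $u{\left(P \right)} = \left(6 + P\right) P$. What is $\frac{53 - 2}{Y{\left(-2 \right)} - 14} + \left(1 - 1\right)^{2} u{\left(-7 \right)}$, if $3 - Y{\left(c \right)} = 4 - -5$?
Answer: $- \frac{51}{20} \approx -2.55$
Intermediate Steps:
$Y{\left(c \right)} = -6$ ($Y{\left(c \right)} = 3 - \left(4 - -5\right) = 3 - \left(4 + 5\right) = 3 - 9 = -6$)
$u{\left(P \right)} = P \left(6 + P\right)$
$\frac{53 - 2}{Y{\left(-2 \right)} - 14} + \left(1 - 1\right)^{2} u{\left(-7 \right)} = \frac{53 - 2}{-6 - 14} + \left(1 - 1\right)^{2} \left(- 7 \left(6 - 7\right)\right) = \frac{51}{-20} + 0^{2} \left(\left(-7\right) \left(-1\right)\right) = 51 \left(- \frac{1}{20}\right) + 0 \cdot 7 = - \frac{51}{20} + 0 = - \frac{51}{20}$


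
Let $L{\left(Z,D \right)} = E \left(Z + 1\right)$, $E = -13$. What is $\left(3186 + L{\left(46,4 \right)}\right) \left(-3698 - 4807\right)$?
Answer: $-21900375$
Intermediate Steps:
$L{\left(Z,D \right)} = -13 - 13 Z$ ($L{\left(Z,D \right)} = - 13 \left(Z + 1\right) = - 13 \left(1 + Z\right) = -13 - 13 Z$)
$\left(3186 + L{\left(46,4 \right)}\right) \left(-3698 - 4807\right) = \left(3186 - 611\right) \left(-3698 - 4807\right) = \left(3186 - 611\right) \left(-8505\right) = 2575 \left(-8505\right) = -21900375$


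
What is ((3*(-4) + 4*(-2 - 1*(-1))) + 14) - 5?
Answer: -7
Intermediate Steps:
((3*(-4) + 4*(-2 - 1*(-1))) + 14) - 5 = ((-12 + 4*(-2 + 1)) + 14) - 5 = ((-12 + 4*(-1)) + 14) - 5 = ((-12 - 4) + 14) - 5 = (-16 + 14) - 5 = -2 - 5 = -7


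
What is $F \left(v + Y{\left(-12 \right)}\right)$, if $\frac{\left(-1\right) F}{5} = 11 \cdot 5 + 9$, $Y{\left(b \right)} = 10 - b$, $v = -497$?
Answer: $152000$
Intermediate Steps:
$F = -320$ ($F = - 5 \left(11 \cdot 5 + 9\right) = - 5 \left(55 + 9\right) = \left(-5\right) 64 = -320$)
$F \left(v + Y{\left(-12 \right)}\right) = - 320 \left(-497 + \left(10 - -12\right)\right) = - 320 \left(-497 + \left(10 + 12\right)\right) = - 320 \left(-497 + 22\right) = \left(-320\right) \left(-475\right) = 152000$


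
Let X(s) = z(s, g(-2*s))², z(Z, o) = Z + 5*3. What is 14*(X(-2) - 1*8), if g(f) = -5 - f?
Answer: 2254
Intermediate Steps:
z(Z, o) = 15 + Z (z(Z, o) = Z + 15 = 15 + Z)
X(s) = (15 + s)²
14*(X(-2) - 1*8) = 14*((15 - 2)² - 1*8) = 14*(13² - 8) = 14*(169 - 8) = 14*161 = 2254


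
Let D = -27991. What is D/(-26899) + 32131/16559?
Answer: 1327794738/445420541 ≈ 2.9810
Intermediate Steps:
D/(-26899) + 32131/16559 = -27991/(-26899) + 32131/16559 = -27991*(-1/26899) + 32131*(1/16559) = 27991/26899 + 32131/16559 = 1327794738/445420541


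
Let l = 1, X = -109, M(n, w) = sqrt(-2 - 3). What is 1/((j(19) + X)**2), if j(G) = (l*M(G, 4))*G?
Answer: I/(2*(2071*sqrt(5) + 5038*I)) ≈ 5.3794e-5 + 4.9447e-5*I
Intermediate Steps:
M(n, w) = I*sqrt(5) (M(n, w) = sqrt(-5) = I*sqrt(5))
j(G) = I*G*sqrt(5) (j(G) = (1*(I*sqrt(5)))*G = (I*sqrt(5))*G = I*G*sqrt(5))
1/((j(19) + X)**2) = 1/((I*19*sqrt(5) - 109)**2) = 1/((19*I*sqrt(5) - 109)**2) = 1/((-109 + 19*I*sqrt(5))**2) = (-109 + 19*I*sqrt(5))**(-2)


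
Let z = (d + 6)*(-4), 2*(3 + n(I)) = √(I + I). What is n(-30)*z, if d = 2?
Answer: 96 - 32*I*√15 ≈ 96.0 - 123.94*I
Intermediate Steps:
n(I) = -3 + √2*√I/2 (n(I) = -3 + √(I + I)/2 = -3 + √(2*I)/2 = -3 + (√2*√I)/2 = -3 + √2*√I/2)
z = -32 (z = (2 + 6)*(-4) = 8*(-4) = -32)
n(-30)*z = (-3 + √2*√(-30)/2)*(-32) = (-3 + √2*(I*√30)/2)*(-32) = (-3 + I*√15)*(-32) = 96 - 32*I*√15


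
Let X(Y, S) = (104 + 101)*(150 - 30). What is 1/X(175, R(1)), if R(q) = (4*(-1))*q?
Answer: 1/24600 ≈ 4.0650e-5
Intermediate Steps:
R(q) = -4*q
X(Y, S) = 24600 (X(Y, S) = 205*120 = 24600)
1/X(175, R(1)) = 1/24600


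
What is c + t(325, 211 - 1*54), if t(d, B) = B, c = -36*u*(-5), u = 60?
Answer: 10957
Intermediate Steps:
c = 10800 (c = -36*60*(-5) = -2160*(-5) = 10800)
c + t(325, 211 - 1*54) = 10800 + (211 - 1*54) = 10800 + (211 - 54) = 10800 + 157 = 10957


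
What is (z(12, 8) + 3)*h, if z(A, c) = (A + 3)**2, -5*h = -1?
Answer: 228/5 ≈ 45.600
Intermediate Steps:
h = 1/5 (h = -1/5*(-1) = 1/5 ≈ 0.20000)
z(A, c) = (3 + A)**2
(z(12, 8) + 3)*h = ((3 + 12)**2 + 3)*(1/5) = (15**2 + 3)*(1/5) = (225 + 3)*(1/5) = 228*(1/5) = 228/5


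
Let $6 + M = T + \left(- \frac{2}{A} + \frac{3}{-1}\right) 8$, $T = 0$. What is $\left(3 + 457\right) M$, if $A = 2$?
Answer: $-17480$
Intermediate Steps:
$M = -38$ ($M = -6 + \left(0 + \left(- \frac{2}{2} + \frac{3}{-1}\right) 8\right) = -6 + \left(0 + \left(\left(-2\right) \frac{1}{2} + 3 \left(-1\right)\right) 8\right) = -6 + \left(0 + \left(-1 - 3\right) 8\right) = -6 + \left(0 - 32\right) = -6 - 32 = -38$)
$\left(3 + 457\right) M = \left(3 + 457\right) \left(-38\right) = 460 \left(-38\right) = -17480$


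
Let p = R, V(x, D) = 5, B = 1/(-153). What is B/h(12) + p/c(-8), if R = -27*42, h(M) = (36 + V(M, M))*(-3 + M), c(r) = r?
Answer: 32011115/225828 ≈ 141.75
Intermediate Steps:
B = -1/153 ≈ -0.0065359
h(M) = -123 + 41*M (h(M) = (36 + 5)*(-3 + M) = 41*(-3 + M) = -123 + 41*M)
R = -1134
p = -1134
B/h(12) + p/c(-8) = -1/(153*(-123 + 41*12)) - 1134/(-8) = -1/(153*(-123 + 492)) - 1134*(-⅛) = -1/153/369 + 567/4 = -1/153*1/369 + 567/4 = -1/56457 + 567/4 = 32011115/225828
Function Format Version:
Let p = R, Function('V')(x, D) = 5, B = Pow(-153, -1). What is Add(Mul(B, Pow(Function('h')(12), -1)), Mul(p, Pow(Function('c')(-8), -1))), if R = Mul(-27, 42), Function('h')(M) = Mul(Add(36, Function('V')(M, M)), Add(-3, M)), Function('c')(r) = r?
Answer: Rational(32011115, 225828) ≈ 141.75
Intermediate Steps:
B = Rational(-1, 153) ≈ -0.0065359
Function('h')(M) = Add(-123, Mul(41, M)) (Function('h')(M) = Mul(Add(36, 5), Add(-3, M)) = Mul(41, Add(-3, M)) = Add(-123, Mul(41, M)))
R = -1134
p = -1134
Add(Mul(B, Pow(Function('h')(12), -1)), Mul(p, Pow(Function('c')(-8), -1))) = Add(Mul(Rational(-1, 153), Pow(Add(-123, Mul(41, 12)), -1)), Mul(-1134, Pow(-8, -1))) = Add(Mul(Rational(-1, 153), Pow(Add(-123, 492), -1)), Mul(-1134, Rational(-1, 8))) = Add(Mul(Rational(-1, 153), Pow(369, -1)), Rational(567, 4)) = Add(Mul(Rational(-1, 153), Rational(1, 369)), Rational(567, 4)) = Add(Rational(-1, 56457), Rational(567, 4)) = Rational(32011115, 225828)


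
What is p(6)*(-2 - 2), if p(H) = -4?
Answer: 16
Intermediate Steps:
p(6)*(-2 - 2) = -4*(-2 - 2) = -4*(-4) = 16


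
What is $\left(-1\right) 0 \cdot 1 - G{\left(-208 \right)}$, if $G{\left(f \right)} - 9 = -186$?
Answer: $177$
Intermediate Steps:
$G{\left(f \right)} = -177$ ($G{\left(f \right)} = 9 - 186 = -177$)
$\left(-1\right) 0 \cdot 1 - G{\left(-208 \right)} = \left(-1\right) 0 \cdot 1 - -177 = 0 \cdot 1 + 177 = 0 + 177 = 177$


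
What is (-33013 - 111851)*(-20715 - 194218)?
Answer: 31136054112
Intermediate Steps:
(-33013 - 111851)*(-20715 - 194218) = -144864*(-214933) = 31136054112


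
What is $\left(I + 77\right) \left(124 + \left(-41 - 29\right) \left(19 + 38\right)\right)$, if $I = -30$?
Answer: $-181702$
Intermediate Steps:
$\left(I + 77\right) \left(124 + \left(-41 - 29\right) \left(19 + 38\right)\right) = \left(-30 + 77\right) \left(124 + \left(-41 - 29\right) \left(19 + 38\right)\right) = 47 \left(124 - 3990\right) = 47 \left(-3866\right) = -181702$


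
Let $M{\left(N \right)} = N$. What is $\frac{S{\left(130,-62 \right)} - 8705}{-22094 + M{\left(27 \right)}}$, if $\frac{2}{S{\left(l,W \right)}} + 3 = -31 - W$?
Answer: $\frac{121869}{308938} \approx 0.39448$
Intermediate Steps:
$S{\left(l,W \right)} = \frac{2}{-34 - W}$ ($S{\left(l,W \right)} = \frac{2}{-3 - \left(31 + W\right)} = \frac{2}{-34 - W}$)
$\frac{S{\left(130,-62 \right)} - 8705}{-22094 + M{\left(27 \right)}} = \frac{- \frac{2}{34 - 62} - 8705}{-22094 + 27} = \frac{- \frac{2}{-28} - 8705}{-22067} = \left(\left(-2\right) \left(- \frac{1}{28}\right) - 8705\right) \left(- \frac{1}{22067}\right) = \left(\frac{1}{14} - 8705\right) \left(- \frac{1}{22067}\right) = \left(- \frac{121869}{14}\right) \left(- \frac{1}{22067}\right) = \frac{121869}{308938}$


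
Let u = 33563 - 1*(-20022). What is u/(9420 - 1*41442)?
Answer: -53585/32022 ≈ -1.6734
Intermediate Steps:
u = 53585 (u = 33563 + 20022 = 53585)
u/(9420 - 1*41442) = 53585/(9420 - 1*41442) = 53585/(9420 - 41442) = 53585/(-32022) = 53585*(-1/32022) = -53585/32022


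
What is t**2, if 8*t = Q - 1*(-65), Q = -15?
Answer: 625/16 ≈ 39.063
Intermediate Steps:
t = 25/4 (t = (-15 - 1*(-65))/8 = (-15 + 65)/8 = (1/8)*50 = 25/4 ≈ 6.2500)
t**2 = (25/4)**2 = 625/16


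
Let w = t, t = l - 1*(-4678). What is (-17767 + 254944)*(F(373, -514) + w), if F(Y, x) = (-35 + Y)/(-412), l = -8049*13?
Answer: -4883883085971/206 ≈ -2.3708e+10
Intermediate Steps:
l = -104637
F(Y, x) = 35/412 - Y/412 (F(Y, x) = (-35 + Y)*(-1/412) = 35/412 - Y/412)
t = -99959 (t = -104637 - 1*(-4678) = -104637 + 4678 = -99959)
w = -99959
(-17767 + 254944)*(F(373, -514) + w) = (-17767 + 254944)*((35/412 - 1/412*373) - 99959) = 237177*((35/412 - 373/412) - 99959) = 237177*(-169/206 - 99959) = 237177*(-20591723/206) = -4883883085971/206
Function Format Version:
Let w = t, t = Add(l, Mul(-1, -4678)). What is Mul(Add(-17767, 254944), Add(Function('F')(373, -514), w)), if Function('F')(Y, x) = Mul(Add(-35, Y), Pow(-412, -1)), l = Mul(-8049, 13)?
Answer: Rational(-4883883085971, 206) ≈ -2.3708e+10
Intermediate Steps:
l = -104637
Function('F')(Y, x) = Add(Rational(35, 412), Mul(Rational(-1, 412), Y)) (Function('F')(Y, x) = Mul(Add(-35, Y), Rational(-1, 412)) = Add(Rational(35, 412), Mul(Rational(-1, 412), Y)))
t = -99959 (t = Add(-104637, Mul(-1, -4678)) = Add(-104637, 4678) = -99959)
w = -99959
Mul(Add(-17767, 254944), Add(Function('F')(373, -514), w)) = Mul(Add(-17767, 254944), Add(Add(Rational(35, 412), Mul(Rational(-1, 412), 373)), -99959)) = Mul(237177, Add(Add(Rational(35, 412), Rational(-373, 412)), -99959)) = Mul(237177, Add(Rational(-169, 206), -99959)) = Mul(237177, Rational(-20591723, 206)) = Rational(-4883883085971, 206)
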